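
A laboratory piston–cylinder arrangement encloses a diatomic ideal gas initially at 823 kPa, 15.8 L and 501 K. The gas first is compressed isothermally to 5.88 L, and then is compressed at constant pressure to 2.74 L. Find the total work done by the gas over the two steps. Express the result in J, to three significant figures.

W_total ≈ -19800 J

Step 1 (isothermal): W = P₁V₁ ln(V₂/V₁) = (13003) ln(5.88/15.8) = -12853 J.
After step 1: P = 2211 kPa, V = 5.88 L, T = 501 K.
Step 2 (isobaric): W = PΔV = (2211 kPa)(2.74 − 5.88 L) = -6944 J.
W_total = -12853 − 6944 = -19797 J.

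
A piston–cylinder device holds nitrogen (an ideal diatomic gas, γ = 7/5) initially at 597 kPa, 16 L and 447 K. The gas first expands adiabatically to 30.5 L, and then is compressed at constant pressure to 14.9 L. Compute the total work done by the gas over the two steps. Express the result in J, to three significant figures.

W_total ≈ 1660 J

Step 1 (adiabatic): W = (P₁V₁ − P₂V₂)/(γ−1) = (9552 − 7379)/0.4 = 5431 J.
After step 1: P = 241.9 kPa, V = 30.5 L, T = 345.3 K.
Step 2 (isobaric): W = PΔV = (241.9 kPa)(14.9 − 30.5 L) = -3774 J.
W_total = 5431 − 3774 = 1657 J.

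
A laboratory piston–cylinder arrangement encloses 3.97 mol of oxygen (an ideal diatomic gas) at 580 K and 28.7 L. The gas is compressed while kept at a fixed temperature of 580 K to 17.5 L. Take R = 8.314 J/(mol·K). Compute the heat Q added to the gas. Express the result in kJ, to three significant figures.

Isothermal ⇒ ΔU = 0, so Q = W = nRT ln(V₂/V₁).
Q = (3.97)(8.314)(580) ln(17.5/28.7) = 19144 × -0.4947 = -9470 J.

Q ≈ -9.47 kJ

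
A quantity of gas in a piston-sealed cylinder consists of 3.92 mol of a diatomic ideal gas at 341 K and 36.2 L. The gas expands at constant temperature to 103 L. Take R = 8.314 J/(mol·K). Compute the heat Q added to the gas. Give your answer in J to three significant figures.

Q ≈ 11600 J

Isothermal ⇒ ΔU = 0, so Q = W = nRT ln(V₂/V₁).
Q = (3.92)(8.314)(341) ln(103/36.2) = 11113 × 1.046 = 11621 J.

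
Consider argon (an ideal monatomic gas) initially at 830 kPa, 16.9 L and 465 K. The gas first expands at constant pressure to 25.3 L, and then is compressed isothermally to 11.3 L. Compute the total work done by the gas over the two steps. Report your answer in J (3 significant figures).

W_total ≈ -9950 J

Step 1 (isobaric): W = PΔV = (830 kPa)(25.3 − 16.9 L) = 6972 J.
After step 1: P = 830 kPa, V = 25.3 L, T = 696.1 K.
Step 2 (isothermal): W = P₁V₁ ln(V₂/V₁) = (20999) ln(11.3/25.3) = -16925 J.
W_total = 6972 − 16925 = -9953 J.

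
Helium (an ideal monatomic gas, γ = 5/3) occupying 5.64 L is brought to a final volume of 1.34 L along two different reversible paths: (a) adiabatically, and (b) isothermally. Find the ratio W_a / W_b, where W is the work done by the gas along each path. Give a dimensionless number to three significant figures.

W_a / W_b ≈ 1.68

Path (a) adiabatic: W = P₁V₁(1 − (V₁/V₂)^(γ−1))/(γ−1) → W_a/(P₁V₁) = -2.41.
Path (b) isothermal: W = P₁V₁ ln(V₂/V₁) → W_b/(P₁V₁) = -1.437.
W_a / W_b = -2.41 / -1.437 = 1.677.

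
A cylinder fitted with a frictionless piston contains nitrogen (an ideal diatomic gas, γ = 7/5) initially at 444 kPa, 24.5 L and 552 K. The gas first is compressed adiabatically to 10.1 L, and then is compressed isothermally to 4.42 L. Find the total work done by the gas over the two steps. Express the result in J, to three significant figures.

Step 1 (adiabatic): W = (P₁V₁ − P₂V₂)/(γ−1) = (10878 − 15506)/0.4 = -11569 J.
After step 1: P = 1535 kPa, V = 10.1 L, T = 786.8 K.
Step 2 (isothermal): W = P₁V₁ ln(V₂/V₁) = (15506) ln(4.42/10.1) = -12814 J.
W_total = -11569 − 12814 = -24383 J.

W_total ≈ -24400 J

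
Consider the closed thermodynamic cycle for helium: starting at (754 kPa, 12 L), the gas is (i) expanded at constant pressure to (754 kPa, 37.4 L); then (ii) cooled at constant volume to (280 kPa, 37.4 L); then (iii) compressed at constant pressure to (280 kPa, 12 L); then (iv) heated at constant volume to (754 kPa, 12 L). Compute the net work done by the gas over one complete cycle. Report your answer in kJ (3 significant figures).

W_net ≈ 12.0 kJ

Constant-volume legs do no work.
W(i) = (754)(37.4 − 12) = 19152 J; W(iii) = (280)(12 − 37.4) = -7112 J.
W_net = 19152 − 7112 = 12040 J (the clockwise enclosed area).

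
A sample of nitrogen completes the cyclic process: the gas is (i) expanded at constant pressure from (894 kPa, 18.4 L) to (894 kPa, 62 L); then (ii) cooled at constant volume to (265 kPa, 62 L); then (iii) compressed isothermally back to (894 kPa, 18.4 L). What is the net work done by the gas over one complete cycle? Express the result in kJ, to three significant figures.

W_net ≈ 19.0 kJ

Leg (i): W = PΔV = (894)(62 − 18.4) = 38978 J.
Leg (ii): W = 0.
Leg (iii): W = PᵢVᵢ ln(V_f/Vᵢ) = (16430) ln(18.4/62) = -19959 J.
W_net = 38978 − 19959 = 19020 J.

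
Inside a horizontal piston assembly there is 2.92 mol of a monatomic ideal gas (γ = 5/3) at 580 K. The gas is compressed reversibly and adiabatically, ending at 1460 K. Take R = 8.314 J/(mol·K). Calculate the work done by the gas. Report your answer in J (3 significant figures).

Adiabatic ⇒ Q = 0, so W_by = −ΔU = nCᵥ(T₁ − T₂).
Cᵥ = 3R/2 = 12.47 J/(mol·K).
W = (2.92)(12.47)(580 − 1460) = -32045 J.

W ≈ -32000 J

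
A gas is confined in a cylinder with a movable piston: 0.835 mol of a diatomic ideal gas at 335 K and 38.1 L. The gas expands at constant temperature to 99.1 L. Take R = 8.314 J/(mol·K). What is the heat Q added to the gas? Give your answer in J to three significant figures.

Isothermal ⇒ ΔU = 0, so Q = W = nRT ln(V₂/V₁).
Q = (0.835)(8.314)(335) ln(99.1/38.1) = 2326 × 0.9559 = 2223 J.

Q ≈ 2220 J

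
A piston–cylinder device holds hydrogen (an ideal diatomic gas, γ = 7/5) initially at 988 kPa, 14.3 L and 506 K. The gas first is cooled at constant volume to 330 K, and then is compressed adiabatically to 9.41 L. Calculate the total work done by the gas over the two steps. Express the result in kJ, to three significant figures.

Step 1 (isochoric): W = 0 (constant volume).
After step 1: P = 644.3 kPa (V unchanged).
Step 2 (adiabatic): W = (P₁V₁ − P₂V₂)/(γ−1) = (9214 − 10893)/0.4 = -4198 J.
W_total = 0 − 4198 = -4198 J.

W_total ≈ -4.20 kJ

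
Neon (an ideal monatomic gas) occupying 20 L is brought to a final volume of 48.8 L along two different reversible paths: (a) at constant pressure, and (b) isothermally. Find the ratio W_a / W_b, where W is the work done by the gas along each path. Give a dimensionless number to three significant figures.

Path (a) isobaric: W = P₁(V₂ − V₁) → W_a/(P₁V₁) = 1.44.
Path (b) isothermal: W = P₁V₁ ln(V₂/V₁) → W_b/(P₁V₁) = 0.892.
W_a / W_b = 1.44 / 0.892 = 1.614.

W_a / W_b ≈ 1.61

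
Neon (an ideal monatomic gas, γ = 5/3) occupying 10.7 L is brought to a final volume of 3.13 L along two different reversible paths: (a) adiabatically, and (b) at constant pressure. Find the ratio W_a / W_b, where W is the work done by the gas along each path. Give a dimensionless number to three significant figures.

Path (a) adiabatic: W = P₁V₁(1 − (V₁/V₂)^(γ−1))/(γ−1) → W_a/(P₁V₁) = -1.904.
Path (b) isobaric: W = P₁(V₂ − V₁) → W_b/(P₁V₁) = -0.7075.
W_a / W_b = -1.904 / -0.7075 = 2.691.

W_a / W_b ≈ 2.69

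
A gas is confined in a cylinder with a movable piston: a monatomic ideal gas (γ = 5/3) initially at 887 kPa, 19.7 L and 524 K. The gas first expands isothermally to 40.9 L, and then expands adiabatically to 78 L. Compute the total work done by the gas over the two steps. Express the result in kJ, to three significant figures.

Step 1 (isothermal): W = P₁V₁ ln(V₂/V₁) = (17474) ln(40.9/19.7) = 12765 J.
After step 1: P = 427.2 kPa, V = 40.9 L, T = 524 K.
Step 2 (adiabatic): W = (P₁V₁ − P₂V₂)/(γ−1) = (17474 − 11363)/0.667 = 9167 J.
W_total = 12765 + 9167 = 21932 J.

W_total ≈ 21.9 kJ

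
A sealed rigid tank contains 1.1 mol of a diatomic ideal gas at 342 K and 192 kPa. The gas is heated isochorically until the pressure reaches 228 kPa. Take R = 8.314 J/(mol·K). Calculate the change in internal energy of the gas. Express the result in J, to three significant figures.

Constant volume ⇒ W = 0, so Q = ΔU = nCᵥΔT with Cᵥ = 5R/2 = 20.79 J/(mol·K).
At constant V, T₂/T₁ = P₂/P₁ ⇒ ΔT = T₁(P₂/P₁ − 1) = 342·(228/192 − 1) = 64.12 K.
ΔU = (1.1)(20.79)(64.12) = 1466 J.

ΔU ≈ 1470 J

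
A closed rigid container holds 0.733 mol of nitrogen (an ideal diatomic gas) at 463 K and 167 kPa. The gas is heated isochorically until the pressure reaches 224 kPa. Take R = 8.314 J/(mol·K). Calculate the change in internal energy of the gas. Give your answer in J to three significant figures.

ΔU ≈ 2410 J

Constant volume ⇒ W = 0, so Q = ΔU = nCᵥΔT with Cᵥ = 5R/2 = 20.79 J/(mol·K).
At constant V, T₂/T₁ = P₂/P₁ ⇒ ΔT = T₁(P₂/P₁ − 1) = 463·(224/167 − 1) = 158 K.
ΔU = (0.733)(20.79)(158) = 2408 J.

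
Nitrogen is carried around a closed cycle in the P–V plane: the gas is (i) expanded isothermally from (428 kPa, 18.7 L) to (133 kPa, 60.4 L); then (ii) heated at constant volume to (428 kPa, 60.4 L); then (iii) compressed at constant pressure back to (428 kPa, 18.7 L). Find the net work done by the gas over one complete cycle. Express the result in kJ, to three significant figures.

W_net ≈ -8.46 kJ

Leg (i): W = PᵢVᵢ ln(V_f/Vᵢ) = (8004) ln(60.4/18.7) = 9384 J.
Leg (ii): W = 0.
Leg (iii): W = PΔV = (428)(18.7 − 60.4) = -17848 J.
W_net = 9384 − 17848 = -8464 J.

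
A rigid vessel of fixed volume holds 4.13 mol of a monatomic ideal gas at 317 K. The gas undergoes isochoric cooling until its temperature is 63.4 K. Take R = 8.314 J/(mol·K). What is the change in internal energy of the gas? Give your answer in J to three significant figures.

ΔU ≈ -13100 J

Constant volume ⇒ W = 0, so Q = ΔU = nCᵥΔT with Cᵥ = 3R/2 = 12.47 J/(mol·K).
ΔU = (4.13)(12.47)(63.4 − 317) = -13062 J.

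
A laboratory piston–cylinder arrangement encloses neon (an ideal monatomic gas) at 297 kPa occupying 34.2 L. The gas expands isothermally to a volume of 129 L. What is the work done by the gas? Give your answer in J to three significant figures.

W ≈ 13500 J

Isothermal: W = nRT ln(V₂/V₁) = P₁V₁ ln(V₂/V₁).
P₁V₁ = (297 kPa)(34.2 L) = 10157 J.
W = 10157 × ln(129/34.2) = 10157 × 1.328
W_by_gas = 13485 J.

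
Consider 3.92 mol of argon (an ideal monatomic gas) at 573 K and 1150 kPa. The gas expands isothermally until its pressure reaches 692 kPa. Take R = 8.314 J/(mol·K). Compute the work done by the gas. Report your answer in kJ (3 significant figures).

Isothermal process: W = nRT ln(V₂/V₁) = nRT ln(P₁/P₂).
W = (3.92)(8.314)(573) × ln(1150/692)
  = 18675 × ln(1.662) = 18675 × 0.5079
W_by_gas = 9485 J.

W ≈ 9.49 kJ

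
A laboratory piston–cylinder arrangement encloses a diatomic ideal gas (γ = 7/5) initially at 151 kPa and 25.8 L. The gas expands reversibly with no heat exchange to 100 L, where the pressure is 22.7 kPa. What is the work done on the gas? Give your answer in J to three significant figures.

Adiabatic: W = (P₁V₁ − P₂V₂)/(γ − 1) with γ = 7/5.
P₁V₁ = 3896 J, P₂V₂ = 2270 J.
W = (3896 − 2270) / 0.4 = 4065 J.
Work on gas = −W_by = -4065 J.

W ≈ -4060 J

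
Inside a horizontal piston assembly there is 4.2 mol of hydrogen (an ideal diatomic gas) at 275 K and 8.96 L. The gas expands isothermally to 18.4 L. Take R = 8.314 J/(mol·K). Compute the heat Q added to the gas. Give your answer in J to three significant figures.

Isothermal ⇒ ΔU = 0, so Q = W = nRT ln(V₂/V₁).
Q = (4.2)(8.314)(275) ln(18.4/8.96) = 9603 × 0.7196 = 6910 J.

Q ≈ 6910 J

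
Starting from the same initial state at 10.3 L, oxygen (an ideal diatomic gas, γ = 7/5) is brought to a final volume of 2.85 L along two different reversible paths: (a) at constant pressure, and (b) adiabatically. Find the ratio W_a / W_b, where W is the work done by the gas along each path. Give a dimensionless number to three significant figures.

W_a / W_b ≈ 0.431

Path (a) isobaric: W = P₁(V₂ − V₁) → W_a/(P₁V₁) = -0.7233.
Path (b) adiabatic: W = P₁V₁(1 − (V₁/V₂)^(γ−1))/(γ−1) → W_b/(P₁V₁) = -1.68.
W_a / W_b = -0.7233 / -1.68 = 0.4306.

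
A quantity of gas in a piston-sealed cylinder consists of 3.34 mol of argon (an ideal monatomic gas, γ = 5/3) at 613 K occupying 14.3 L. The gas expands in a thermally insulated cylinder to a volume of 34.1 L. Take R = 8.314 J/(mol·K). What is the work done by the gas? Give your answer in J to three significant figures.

W ≈ 11200 J

Adiabatic: TV^(γ−1) = const with γ = 5/3.
T₂ = T₁ (V₁/V₂)^(γ−1) = 613 × (14.3/34.1)^0.667 = 613 × 0.5603 = 343.4 K.
W_by = nCᵥ(T₁ − T₂) = (3.34)(12.47)(613 − 343.4) = 11228 J.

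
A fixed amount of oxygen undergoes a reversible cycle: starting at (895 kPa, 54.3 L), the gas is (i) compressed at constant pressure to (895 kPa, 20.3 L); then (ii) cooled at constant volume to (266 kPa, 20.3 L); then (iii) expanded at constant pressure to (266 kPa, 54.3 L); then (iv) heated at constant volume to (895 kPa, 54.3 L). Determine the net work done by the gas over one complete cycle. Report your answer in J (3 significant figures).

W_net ≈ -21400 J

Constant-volume legs do no work.
W(i) = (895)(20.3 − 54.3) = -30430 J; W(iii) = (266)(54.3 − 20.3) = 9044 J.
W_net = -30430 + 9044 = -21386 J (the counter-clockwise enclosed area).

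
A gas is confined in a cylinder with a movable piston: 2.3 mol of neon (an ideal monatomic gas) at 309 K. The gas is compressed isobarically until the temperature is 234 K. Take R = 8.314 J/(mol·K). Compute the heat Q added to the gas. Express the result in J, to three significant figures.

Q ≈ -3590 J

Isobaric: W = nRΔT = (2.3)(8.314)(-75) = -1434 J.
ΔU = nCᵥΔT with Cᵥ = 3R/2: ΔU = (2.3)(12.47)(-75) = -2151 J.
Q = ΔU + W = -2151 − 1434 = -3585 J.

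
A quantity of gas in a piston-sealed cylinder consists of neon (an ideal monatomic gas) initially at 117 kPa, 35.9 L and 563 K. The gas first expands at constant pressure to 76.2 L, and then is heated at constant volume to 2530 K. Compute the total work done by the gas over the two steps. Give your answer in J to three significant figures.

Step 1 (isobaric): W = PΔV = (117 kPa)(76.2 − 35.9 L) = 4715 J.
Step 2 (isochoric): W = 0 (constant volume).
W_total = 4715 + 0 = 4715 J.

W_total ≈ 4720 J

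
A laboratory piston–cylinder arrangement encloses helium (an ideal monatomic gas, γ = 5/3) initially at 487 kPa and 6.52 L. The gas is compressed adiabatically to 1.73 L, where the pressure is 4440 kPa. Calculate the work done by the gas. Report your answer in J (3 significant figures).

W ≈ -6760 J

Adiabatic: W = (P₁V₁ − P₂V₂)/(γ − 1) with γ = 5/3.
P₁V₁ = 3175 J, P₂V₂ = 7681 J.
W = (3175 − 7681) / 0.6667 = -6759 J.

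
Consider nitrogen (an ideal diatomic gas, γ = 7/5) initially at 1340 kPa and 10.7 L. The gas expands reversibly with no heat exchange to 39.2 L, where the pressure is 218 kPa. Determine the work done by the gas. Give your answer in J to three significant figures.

Adiabatic: W = (P₁V₁ − P₂V₂)/(γ − 1) with γ = 7/5.
P₁V₁ = 14338 J, P₂V₂ = 8546 J.
W = (14338 − 8546) / 0.4 = 14481 J.

W ≈ 14500 J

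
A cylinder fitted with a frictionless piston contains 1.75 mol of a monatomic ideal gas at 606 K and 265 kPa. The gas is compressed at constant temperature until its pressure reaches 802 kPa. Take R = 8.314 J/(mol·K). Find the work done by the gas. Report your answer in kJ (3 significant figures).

Isothermal process: W = nRT ln(V₂/V₁) = nRT ln(P₁/P₂).
W = (1.75)(8.314)(606) × ln(265/802)
  = 8817 × ln(0.3304) = 8817 × -1.107
W_by_gas = -9764 J.

W ≈ -9.76 kJ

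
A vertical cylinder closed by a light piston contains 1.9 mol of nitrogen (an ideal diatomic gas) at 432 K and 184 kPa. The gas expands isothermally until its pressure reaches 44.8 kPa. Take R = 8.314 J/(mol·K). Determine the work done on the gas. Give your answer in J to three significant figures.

Isothermal process: W = nRT ln(V₂/V₁) = nRT ln(P₁/P₂).
W = (1.9)(8.314)(432) × ln(184/44.8)
  = 6824 × ln(4.107) = 6824 × 1.413
W_by_gas = 9641 J; work on gas = −W_by = -9641 J.

W ≈ -9640 J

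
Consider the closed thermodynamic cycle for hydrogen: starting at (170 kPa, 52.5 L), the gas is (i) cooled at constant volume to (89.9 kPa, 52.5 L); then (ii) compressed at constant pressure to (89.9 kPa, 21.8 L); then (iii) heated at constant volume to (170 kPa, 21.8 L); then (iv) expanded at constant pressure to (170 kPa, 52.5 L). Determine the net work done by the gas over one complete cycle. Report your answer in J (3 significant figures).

Constant-volume legs do no work.
W(ii) = (89.9)(21.8 − 52.5) = -2760 J; W(iv) = (170)(52.5 − 21.8) = 5219 J.
W_net = -2760 + 5219 = 2459 J (the clockwise enclosed area).

W_net ≈ 2460 J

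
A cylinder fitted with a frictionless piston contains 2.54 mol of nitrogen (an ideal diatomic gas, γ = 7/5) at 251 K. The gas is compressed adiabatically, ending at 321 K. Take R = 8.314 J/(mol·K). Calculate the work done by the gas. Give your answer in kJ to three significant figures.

W ≈ -3.70 kJ

Adiabatic ⇒ Q = 0, so W_by = −ΔU = nCᵥ(T₁ − T₂).
Cᵥ = 5R/2 = 20.79 J/(mol·K).
W = (2.54)(20.79)(251 − 321) = -3696 J.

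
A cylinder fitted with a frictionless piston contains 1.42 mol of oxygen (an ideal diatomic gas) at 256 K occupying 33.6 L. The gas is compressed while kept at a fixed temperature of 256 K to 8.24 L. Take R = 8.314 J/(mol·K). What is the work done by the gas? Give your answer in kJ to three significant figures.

W ≈ -4.25 kJ

Isothermal: W = nRT ln(V₂/V₁).
W = (1.42)(8.314)(256) × ln(8.24/33.6)
  = 3022 × -1.406
W_by_gas = -4248 J.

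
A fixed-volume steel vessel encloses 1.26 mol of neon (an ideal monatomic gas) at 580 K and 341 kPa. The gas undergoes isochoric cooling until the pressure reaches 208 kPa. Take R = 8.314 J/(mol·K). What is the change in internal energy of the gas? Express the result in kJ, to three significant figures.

ΔU ≈ -3.55 kJ

Constant volume ⇒ W = 0, so Q = ΔU = nCᵥΔT with Cᵥ = 3R/2 = 12.47 J/(mol·K).
At constant V, T₂/T₁ = P₂/P₁ ⇒ ΔT = T₁(P₂/P₁ − 1) = 580·(208/341 − 1) = -226.2 K.
ΔU = (1.26)(12.47)(-226.2) = -3555 J.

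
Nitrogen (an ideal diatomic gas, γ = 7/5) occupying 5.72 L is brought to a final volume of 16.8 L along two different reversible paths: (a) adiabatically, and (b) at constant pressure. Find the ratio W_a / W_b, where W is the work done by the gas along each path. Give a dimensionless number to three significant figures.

Path (a) adiabatic: W = P₁V₁(1 − (V₁/V₂)^(γ−1))/(γ−1) → W_a/(P₁V₁) = 0.8753.
Path (b) isobaric: W = P₁(V₂ − V₁) → W_b/(P₁V₁) = 1.937.
W_a / W_b = 0.8753 / 1.937 = 0.4519.

W_a / W_b ≈ 0.452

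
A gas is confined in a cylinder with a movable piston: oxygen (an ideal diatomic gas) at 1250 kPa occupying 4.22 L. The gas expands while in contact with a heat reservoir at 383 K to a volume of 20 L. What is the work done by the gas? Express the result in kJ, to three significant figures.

W ≈ 8.21 kJ

Isothermal: W = nRT ln(V₂/V₁) = P₁V₁ ln(V₂/V₁).
P₁V₁ = (1250 kPa)(4.22 L) = 5275 J.
W = 5275 × ln(20/4.22) = 5275 × 1.556
W_by_gas = 8207 J.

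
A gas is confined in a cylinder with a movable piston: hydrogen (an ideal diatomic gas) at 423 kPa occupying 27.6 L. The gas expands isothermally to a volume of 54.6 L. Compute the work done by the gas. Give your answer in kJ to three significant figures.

Isothermal: W = nRT ln(V₂/V₁) = P₁V₁ ln(V₂/V₁).
P₁V₁ = (423 kPa)(27.6 L) = 11675 J.
W = 11675 × ln(54.6/27.6) = 11675 × 0.6822
W_by_gas = 7965 J.

W ≈ 7.96 kJ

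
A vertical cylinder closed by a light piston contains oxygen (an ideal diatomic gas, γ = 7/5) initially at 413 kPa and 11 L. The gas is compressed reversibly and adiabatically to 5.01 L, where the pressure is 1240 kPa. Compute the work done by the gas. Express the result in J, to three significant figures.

Adiabatic: W = (P₁V₁ − P₂V₂)/(γ − 1) with γ = 7/5.
P₁V₁ = 4543 J, P₂V₂ = 6212 J.
W = (4543 − 6212) / 0.4 = -4174 J.

W ≈ -4170 J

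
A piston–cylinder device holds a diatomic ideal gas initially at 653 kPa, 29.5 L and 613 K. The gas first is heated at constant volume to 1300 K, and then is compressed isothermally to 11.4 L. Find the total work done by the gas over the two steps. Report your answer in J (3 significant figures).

W_total ≈ -38800 J

Step 1 (isochoric): W = 0 (constant volume).
After step 1: P = 1385 kPa (V unchanged).
Step 2 (isothermal): W = P₁V₁ ln(V₂/V₁) = (40852) ln(11.4/29.5) = -38842 J.
W_total = 0 − 38842 = -38842 J.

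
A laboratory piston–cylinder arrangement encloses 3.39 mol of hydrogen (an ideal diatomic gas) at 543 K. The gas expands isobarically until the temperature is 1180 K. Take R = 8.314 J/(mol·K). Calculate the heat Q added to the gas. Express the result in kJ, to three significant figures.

Isobaric: W = nRΔT = (3.39)(8.314)(637) = 17954 J.
ΔU = nCᵥΔT with Cᵥ = 5R/2: ΔU = (3.39)(20.79)(637) = 44884 J.
Q = ΔU + W = 44884 + 17954 = 62837 J.

Q ≈ 62.8 kJ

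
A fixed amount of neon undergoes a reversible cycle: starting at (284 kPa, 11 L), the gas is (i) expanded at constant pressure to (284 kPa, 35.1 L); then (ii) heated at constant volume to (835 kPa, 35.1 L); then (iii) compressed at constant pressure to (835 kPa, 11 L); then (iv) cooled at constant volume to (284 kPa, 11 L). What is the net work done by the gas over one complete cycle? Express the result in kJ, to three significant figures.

W_net ≈ -13.3 kJ

Constant-volume legs do no work.
W(i) = (284)(35.1 − 11) = 6844 J; W(iii) = (835)(11 − 35.1) = -20124 J.
W_net = 6844 − 20124 = -13279 J (the counter-clockwise enclosed area).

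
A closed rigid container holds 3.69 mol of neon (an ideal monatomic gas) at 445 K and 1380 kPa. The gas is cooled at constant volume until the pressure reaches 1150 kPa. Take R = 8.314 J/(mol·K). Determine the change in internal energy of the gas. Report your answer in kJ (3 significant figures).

Constant volume ⇒ W = 0, so Q = ΔU = nCᵥΔT with Cᵥ = 3R/2 = 12.47 J/(mol·K).
At constant V, T₂/T₁ = P₂/P₁ ⇒ ΔT = T₁(P₂/P₁ − 1) = 445·(1150/1380 − 1) = -74.17 K.
ΔU = (3.69)(12.47)(-74.17) = -3413 J.

ΔU ≈ -3.41 kJ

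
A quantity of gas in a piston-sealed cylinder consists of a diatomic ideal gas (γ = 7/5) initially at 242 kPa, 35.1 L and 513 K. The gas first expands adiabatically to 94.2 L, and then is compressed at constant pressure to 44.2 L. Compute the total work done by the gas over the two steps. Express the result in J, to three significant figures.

W_total ≈ 3890 J

Step 1 (adiabatic): W = (P₁V₁ − P₂V₂)/(γ−1) = (8494 − 5723)/0.4 = 6928 J.
After step 1: P = 60.75 kPa, V = 94.2 L, T = 345.6 K.
Step 2 (isobaric): W = PΔV = (60.75 kPa)(44.2 − 94.2 L) = -3038 J.
W_total = 6928 − 3038 = 3890 J.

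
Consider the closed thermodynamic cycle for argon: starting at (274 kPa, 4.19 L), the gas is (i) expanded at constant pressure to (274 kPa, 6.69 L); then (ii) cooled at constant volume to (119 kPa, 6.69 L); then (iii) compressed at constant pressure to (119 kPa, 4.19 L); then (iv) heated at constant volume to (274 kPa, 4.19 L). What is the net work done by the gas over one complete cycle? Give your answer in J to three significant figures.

W_net ≈ 388 J

Constant-volume legs do no work.
W(i) = (274)(6.69 − 4.19) = 685 J; W(iii) = (119)(4.19 − 6.69) = -297.5 J.
W_net = 685 − 297.5 = 387.5 J (the clockwise enclosed area).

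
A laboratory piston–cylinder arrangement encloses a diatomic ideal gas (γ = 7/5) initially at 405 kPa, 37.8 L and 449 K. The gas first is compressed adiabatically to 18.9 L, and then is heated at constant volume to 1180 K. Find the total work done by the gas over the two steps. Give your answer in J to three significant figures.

Step 1 (adiabatic): W = (P₁V₁ − P₂V₂)/(γ−1) = (15309 − 20200)/0.4 = -12228 J.
Step 2 (isochoric): W = 0 (constant volume).
W_total = -12228 + 0 = -12228 J.

W_total ≈ -12200 J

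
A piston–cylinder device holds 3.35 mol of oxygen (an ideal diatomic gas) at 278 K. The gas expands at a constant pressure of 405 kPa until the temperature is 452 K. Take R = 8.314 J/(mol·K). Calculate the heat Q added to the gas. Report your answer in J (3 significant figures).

Isobaric: W = nRΔT = (3.35)(8.314)(174) = 4846 J.
ΔU = nCᵥΔT with Cᵥ = 5R/2: ΔU = (3.35)(20.79)(174) = 12116 J.
Q = ΔU + W = 12116 + 4846 = 16962 J.

Q ≈ 17000 J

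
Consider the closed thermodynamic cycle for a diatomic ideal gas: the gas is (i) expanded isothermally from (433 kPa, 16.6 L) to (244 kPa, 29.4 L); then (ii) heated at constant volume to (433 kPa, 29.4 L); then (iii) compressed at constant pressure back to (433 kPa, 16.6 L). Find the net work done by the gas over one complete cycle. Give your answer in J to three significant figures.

Leg (i): W = PᵢVᵢ ln(V_f/Vᵢ) = (7188) ln(29.4/16.6) = 4108 J.
Leg (ii): W = 0.
Leg (iii): W = PΔV = (433)(16.6 − 29.4) = -5542 J.
W_net = 4108 − 5542 = -1434 J.

W_net ≈ -1430 J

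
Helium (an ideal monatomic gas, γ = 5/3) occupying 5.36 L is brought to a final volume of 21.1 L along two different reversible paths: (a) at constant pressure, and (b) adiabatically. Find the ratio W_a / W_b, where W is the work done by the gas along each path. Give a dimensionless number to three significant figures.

Path (a) isobaric: W = P₁(V₂ − V₁) → W_a/(P₁V₁) = 2.937.
Path (b) adiabatic: W = P₁V₁(1 − (V₁/V₂)^(γ−1))/(γ−1) → W_b/(P₁V₁) = 0.8983.
W_a / W_b = 2.937 / 0.8983 = 3.269.

W_a / W_b ≈ 3.27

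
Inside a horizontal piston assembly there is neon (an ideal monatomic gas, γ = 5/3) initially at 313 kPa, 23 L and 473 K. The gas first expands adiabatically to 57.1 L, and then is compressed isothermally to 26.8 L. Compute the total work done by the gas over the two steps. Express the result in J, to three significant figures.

W_total ≈ 1940 J

Step 1 (adiabatic): W = (P₁V₁ − P₂V₂)/(γ−1) = (7199 − 3926)/0.667 = 4909 J.
After step 1: P = 68.76 kPa, V = 57.1 L, T = 258 K.
Step 2 (isothermal): W = P₁V₁ ln(V₂/V₁) = (3926) ln(26.8/57.1) = -2970 J.
W_total = 4909 − 2970 = 1939 J.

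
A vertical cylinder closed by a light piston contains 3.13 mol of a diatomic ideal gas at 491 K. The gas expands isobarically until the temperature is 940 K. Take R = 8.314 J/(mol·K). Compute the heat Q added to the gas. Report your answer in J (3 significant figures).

Q ≈ 40900 J

Isobaric: W = nRΔT = (3.13)(8.314)(449) = 11684 J.
ΔU = nCᵥΔT with Cᵥ = 5R/2: ΔU = (3.13)(20.79)(449) = 29211 J.
Q = ΔU + W = 29211 + 11684 = 40895 J.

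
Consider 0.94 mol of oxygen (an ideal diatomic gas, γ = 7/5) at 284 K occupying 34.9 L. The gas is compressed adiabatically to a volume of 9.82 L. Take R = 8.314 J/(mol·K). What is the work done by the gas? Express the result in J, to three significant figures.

W ≈ -3670 J

Adiabatic: TV^(γ−1) = const with γ = 7/5.
T₂ = T₁ (V₁/V₂)^(γ−1) = 284 × (34.9/9.82)^0.4 = 284 × 1.661 = 471.6 K.
W_by = nCᵥ(T₁ − T₂) = (0.94)(20.79)(284 − 471.6) = -3666 J.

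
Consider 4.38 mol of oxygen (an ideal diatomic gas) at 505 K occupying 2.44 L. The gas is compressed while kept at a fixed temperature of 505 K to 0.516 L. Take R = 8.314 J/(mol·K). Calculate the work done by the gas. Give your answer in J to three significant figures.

W ≈ -28600 J

Isothermal: W = nRT ln(V₂/V₁).
W = (4.38)(8.314)(505) × ln(0.516/2.44)
  = 18390 × -1.554
W_by_gas = -28571 J.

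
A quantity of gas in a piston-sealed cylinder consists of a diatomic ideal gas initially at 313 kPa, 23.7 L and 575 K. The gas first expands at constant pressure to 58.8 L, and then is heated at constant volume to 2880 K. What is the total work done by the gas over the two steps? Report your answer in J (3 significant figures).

W_total ≈ 11000 J

Step 1 (isobaric): W = PΔV = (313 kPa)(58.8 − 23.7 L) = 10986 J.
Step 2 (isochoric): W = 0 (constant volume).
W_total = 10986 + 0 = 10986 J.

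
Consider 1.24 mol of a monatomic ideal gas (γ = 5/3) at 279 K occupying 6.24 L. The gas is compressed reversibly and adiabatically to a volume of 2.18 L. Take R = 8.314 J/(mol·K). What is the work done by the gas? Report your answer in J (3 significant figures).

Adiabatic: TV^(γ−1) = const with γ = 5/3.
T₂ = T₁ (V₁/V₂)^(γ−1) = 279 × (6.24/2.18)^0.667 = 279 × 2.016 = 562.5 K.
W_by = nCᵥ(T₁ − T₂) = (1.24)(12.47)(279 − 562.5) = -4383 J.

W ≈ -4380 J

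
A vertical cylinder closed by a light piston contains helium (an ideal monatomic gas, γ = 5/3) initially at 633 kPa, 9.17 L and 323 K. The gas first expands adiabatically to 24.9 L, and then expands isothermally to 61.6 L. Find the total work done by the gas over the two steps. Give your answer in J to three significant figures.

W_total ≈ 6930 J

Step 1 (adiabatic): W = (P₁V₁ − P₂V₂)/(γ−1) = (5805 − 2982)/0.667 = 4233 J.
After step 1: P = 119.8 kPa, V = 24.9 L, T = 166 K.
Step 2 (isothermal): W = P₁V₁ ln(V₂/V₁) = (2982) ln(61.6/24.9) = 2701 J.
W_total = 4233 + 2701 = 6935 J.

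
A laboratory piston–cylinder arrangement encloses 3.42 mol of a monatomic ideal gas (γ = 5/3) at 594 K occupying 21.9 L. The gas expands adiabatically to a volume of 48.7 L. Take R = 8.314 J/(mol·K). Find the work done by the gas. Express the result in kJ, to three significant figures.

Adiabatic: TV^(γ−1) = const with γ = 5/3.
T₂ = T₁ (V₁/V₂)^(γ−1) = 594 × (21.9/48.7)^0.667 = 594 × 0.587 = 348.7 K.
W_by = nCᵥ(T₁ − T₂) = (3.42)(12.47)(594 − 348.7) = 10464 J.

W ≈ 10.5 kJ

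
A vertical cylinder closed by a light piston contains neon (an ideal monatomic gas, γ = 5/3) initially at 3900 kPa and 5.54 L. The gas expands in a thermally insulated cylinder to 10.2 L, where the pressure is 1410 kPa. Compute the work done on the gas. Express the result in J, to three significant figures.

W ≈ -10800 J

Adiabatic: W = (P₁V₁ − P₂V₂)/(γ − 1) with γ = 5/3.
P₁V₁ = 21606 J, P₂V₂ = 14382 J.
W = (21606 − 14382) / 0.6667 = 10836 J.
Work on gas = −W_by = -10836 J.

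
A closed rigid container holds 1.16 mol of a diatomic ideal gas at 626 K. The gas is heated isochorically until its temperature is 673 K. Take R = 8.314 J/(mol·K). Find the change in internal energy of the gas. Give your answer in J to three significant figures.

ΔU ≈ 1130 J

Constant volume ⇒ W = 0, so Q = ΔU = nCᵥΔT with Cᵥ = 5R/2 = 20.79 J/(mol·K).
ΔU = (1.16)(20.79)(673 − 626) = 1133 J.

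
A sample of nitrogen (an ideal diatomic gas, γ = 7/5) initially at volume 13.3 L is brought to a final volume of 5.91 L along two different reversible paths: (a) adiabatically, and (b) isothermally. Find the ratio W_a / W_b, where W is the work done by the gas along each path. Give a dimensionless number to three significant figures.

Path (a) adiabatic: W = P₁V₁(1 − (V₁/V₂)^(γ−1))/(γ−1) → W_a/(P₁V₁) = -0.9582.
Path (b) isothermal: W = P₁V₁ ln(V₂/V₁) → W_b/(P₁V₁) = -0.8111.
W_a / W_b = -0.9582 / -0.8111 = 1.181.

W_a / W_b ≈ 1.18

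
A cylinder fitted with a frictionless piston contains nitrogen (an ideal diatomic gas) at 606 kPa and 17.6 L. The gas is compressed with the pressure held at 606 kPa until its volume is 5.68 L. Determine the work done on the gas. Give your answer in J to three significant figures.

W ≈ 7220 J

Isobaric: W = P ΔV.
W = (606 kPa)(5.68 − 17.6 L) = (606)(-11.92) = -7224 J.
Work on gas = −W_by = 7224 J.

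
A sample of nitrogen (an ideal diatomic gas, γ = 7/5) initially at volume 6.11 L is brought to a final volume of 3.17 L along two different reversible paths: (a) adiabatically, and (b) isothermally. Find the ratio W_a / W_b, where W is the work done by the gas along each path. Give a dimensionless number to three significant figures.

Path (a) adiabatic: W = P₁V₁(1 − (V₁/V₂)^(γ−1))/(γ−1) → W_a/(P₁V₁) = -0.7504.
Path (b) isothermal: W = P₁V₁ ln(V₂/V₁) → W_b/(P₁V₁) = -0.6562.
W_a / W_b = -0.7504 / -0.6562 = 1.144.

W_a / W_b ≈ 1.14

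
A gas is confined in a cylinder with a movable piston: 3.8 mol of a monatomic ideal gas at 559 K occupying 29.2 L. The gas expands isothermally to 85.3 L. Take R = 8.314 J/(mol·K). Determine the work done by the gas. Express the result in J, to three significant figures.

Isothermal: W = nRT ln(V₂/V₁).
W = (3.8)(8.314)(559) × ln(85.3/29.2)
  = 17661 × 1.072
W_by_gas = 18932 J.

W ≈ 18900 J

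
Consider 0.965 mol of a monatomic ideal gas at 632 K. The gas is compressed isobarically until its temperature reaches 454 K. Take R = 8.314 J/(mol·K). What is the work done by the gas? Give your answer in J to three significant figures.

W ≈ -1430 J

Isobaric: W = P ΔV = nR ΔT.
W = (0.965)(8.314)(454 − 632) = -1428 J.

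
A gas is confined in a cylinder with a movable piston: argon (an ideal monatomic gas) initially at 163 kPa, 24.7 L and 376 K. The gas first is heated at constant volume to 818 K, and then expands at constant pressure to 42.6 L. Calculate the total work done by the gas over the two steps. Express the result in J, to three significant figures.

Step 1 (isochoric): W = 0 (constant volume).
After step 1: P = 354.6 kPa (V unchanged).
Step 2 (isobaric): W = PΔV = (354.6 kPa)(42.6 − 24.7 L) = 6348 J.
W_total = 0 + 6348 = 6348 J.

W_total ≈ 6350 J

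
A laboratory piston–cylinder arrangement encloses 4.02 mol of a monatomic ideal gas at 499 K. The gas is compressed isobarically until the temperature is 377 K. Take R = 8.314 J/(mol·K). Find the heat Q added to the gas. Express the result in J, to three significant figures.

Q ≈ -10200 J

Isobaric: W = nRΔT = (4.02)(8.314)(-122) = -4078 J.
ΔU = nCᵥΔT with Cᵥ = 3R/2: ΔU = (4.02)(12.47)(-122) = -6116 J.
Q = ΔU + W = -6116 − 4078 = -10194 J.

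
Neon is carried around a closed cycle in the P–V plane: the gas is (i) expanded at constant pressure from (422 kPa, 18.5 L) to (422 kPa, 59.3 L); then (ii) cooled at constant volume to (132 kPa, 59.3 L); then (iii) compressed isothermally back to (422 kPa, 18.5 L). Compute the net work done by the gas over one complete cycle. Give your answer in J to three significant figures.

W_net ≈ 8100 J

Leg (i): W = PΔV = (422)(59.3 − 18.5) = 17218 J.
Leg (ii): W = 0.
Leg (iii): W = PᵢVᵢ ln(V_f/Vᵢ) = (7828) ln(18.5/59.3) = -9118 J.
W_net = 17218 − 9118 = 8100 J.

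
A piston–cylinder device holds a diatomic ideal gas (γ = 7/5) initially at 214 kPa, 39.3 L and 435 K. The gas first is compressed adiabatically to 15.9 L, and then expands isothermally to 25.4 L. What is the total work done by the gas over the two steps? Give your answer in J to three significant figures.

Step 1 (adiabatic): W = (P₁V₁ − P₂V₂)/(γ−1) = (8410 − 12078)/0.4 = -9170 J.
After step 1: P = 759.6 kPa, V = 15.9 L, T = 624.7 K.
Step 2 (isothermal): W = P₁V₁ ln(V₂/V₁) = (12078) ln(25.4/15.9) = 5658 J.
W_total = -9170 + 5658 = -3512 J.

W_total ≈ -3510 J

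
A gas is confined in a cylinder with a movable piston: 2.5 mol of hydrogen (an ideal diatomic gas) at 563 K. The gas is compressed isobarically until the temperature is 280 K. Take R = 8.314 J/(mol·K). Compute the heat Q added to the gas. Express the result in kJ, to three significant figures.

Q ≈ -20.6 kJ

Isobaric: W = nRΔT = (2.5)(8.314)(-283) = -5882 J.
ΔU = nCᵥΔT with Cᵥ = 5R/2: ΔU = (2.5)(20.79)(-283) = -14705 J.
Q = ΔU + W = -14705 − 5882 = -20588 J.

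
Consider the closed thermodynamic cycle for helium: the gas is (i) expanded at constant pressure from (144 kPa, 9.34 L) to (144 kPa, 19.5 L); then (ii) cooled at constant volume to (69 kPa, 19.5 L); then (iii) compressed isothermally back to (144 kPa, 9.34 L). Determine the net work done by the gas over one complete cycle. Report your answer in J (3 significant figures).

Leg (i): W = PΔV = (144)(19.5 − 9.34) = 1463 J.
Leg (ii): W = 0.
Leg (iii): W = PᵢVᵢ ln(V_f/Vᵢ) = (1346) ln(9.34/19.5) = -990.4 J.
W_net = 1463 − 990.4 = 472.6 J.

W_net ≈ 473 J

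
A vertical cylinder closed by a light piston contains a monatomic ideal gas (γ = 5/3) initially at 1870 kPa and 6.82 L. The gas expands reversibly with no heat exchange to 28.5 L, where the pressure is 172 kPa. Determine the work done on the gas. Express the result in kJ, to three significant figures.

Adiabatic: W = (P₁V₁ − P₂V₂)/(γ − 1) with γ = 5/3.
P₁V₁ = 12753 J, P₂V₂ = 4902 J.
W = (12753 − 4902) / 0.6667 = 11777 J.
Work on gas = −W_by = -11777 J.

W ≈ -11.8 kJ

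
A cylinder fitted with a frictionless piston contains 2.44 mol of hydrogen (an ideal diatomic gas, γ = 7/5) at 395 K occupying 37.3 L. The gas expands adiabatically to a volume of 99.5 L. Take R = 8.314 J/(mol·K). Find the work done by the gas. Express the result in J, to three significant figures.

Adiabatic: TV^(γ−1) = const with γ = 7/5.
T₂ = T₁ (V₁/V₂)^(γ−1) = 395 × (37.3/99.5)^0.4 = 395 × 0.6754 = 266.8 K.
W_by = nCᵥ(T₁ − T₂) = (2.44)(20.79)(395 − 266.8) = 6503 J.

W ≈ 6500 J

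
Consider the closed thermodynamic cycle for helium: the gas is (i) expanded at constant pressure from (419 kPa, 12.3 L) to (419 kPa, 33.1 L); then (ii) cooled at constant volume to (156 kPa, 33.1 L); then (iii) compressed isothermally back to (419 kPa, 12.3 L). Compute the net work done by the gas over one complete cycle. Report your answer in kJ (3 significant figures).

W_net ≈ 3.60 kJ

Leg (i): W = PΔV = (419)(33.1 − 12.3) = 8715 J.
Leg (ii): W = 0.
Leg (iii): W = PᵢVᵢ ln(V_f/Vᵢ) = (5164) ln(12.3/33.1) = -5112 J.
W_net = 8715 − 5112 = 3604 J.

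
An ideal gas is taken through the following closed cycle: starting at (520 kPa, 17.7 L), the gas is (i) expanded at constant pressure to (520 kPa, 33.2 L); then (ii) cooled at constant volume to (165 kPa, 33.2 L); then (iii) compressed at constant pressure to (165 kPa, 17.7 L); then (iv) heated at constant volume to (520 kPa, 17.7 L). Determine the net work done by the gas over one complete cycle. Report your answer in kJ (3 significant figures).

Constant-volume legs do no work.
W(i) = (520)(33.2 − 17.7) = 8060 J; W(iii) = (165)(17.7 − 33.2) = -2558 J.
W_net = 8060 − 2558 = 5503 J (the clockwise enclosed area).

W_net ≈ 5.50 kJ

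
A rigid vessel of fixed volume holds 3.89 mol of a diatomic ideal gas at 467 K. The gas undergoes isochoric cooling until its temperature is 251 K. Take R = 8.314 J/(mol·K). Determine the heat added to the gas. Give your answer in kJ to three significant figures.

Constant volume ⇒ W = 0, so Q = ΔU = nCᵥΔT with Cᵥ = 5R/2 = 20.79 J/(mol·K).
ΔU = (3.89)(20.79)(251 − 467) = -17464 J.

Q ≈ -17.5 kJ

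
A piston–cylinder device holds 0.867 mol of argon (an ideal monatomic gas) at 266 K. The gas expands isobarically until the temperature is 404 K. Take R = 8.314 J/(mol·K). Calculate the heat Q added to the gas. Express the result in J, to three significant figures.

Isobaric: W = nRΔT = (0.867)(8.314)(138) = 994.7 J.
ΔU = nCᵥΔT with Cᵥ = 3R/2: ΔU = (0.867)(12.47)(138) = 1492 J.
Q = ΔU + W = 1492 + 994.7 = 2487 J.

Q ≈ 2490 J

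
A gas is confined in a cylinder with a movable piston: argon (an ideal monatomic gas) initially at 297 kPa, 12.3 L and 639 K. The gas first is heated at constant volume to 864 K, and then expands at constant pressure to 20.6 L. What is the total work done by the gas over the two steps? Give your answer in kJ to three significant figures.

Step 1 (isochoric): W = 0 (constant volume).
After step 1: P = 401.6 kPa (V unchanged).
Step 2 (isobaric): W = PΔV = (401.6 kPa)(20.6 − 12.3 L) = 3333 J.
W_total = 0 + 3333 = 3333 J.

W_total ≈ 3.33 kJ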